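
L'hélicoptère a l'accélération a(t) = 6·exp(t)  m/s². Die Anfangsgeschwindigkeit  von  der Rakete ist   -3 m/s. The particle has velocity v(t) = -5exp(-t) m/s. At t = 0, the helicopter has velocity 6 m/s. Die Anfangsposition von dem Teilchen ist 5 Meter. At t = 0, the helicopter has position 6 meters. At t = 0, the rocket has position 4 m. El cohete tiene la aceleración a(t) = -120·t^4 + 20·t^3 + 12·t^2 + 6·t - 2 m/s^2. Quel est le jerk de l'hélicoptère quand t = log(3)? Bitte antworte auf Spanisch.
Debemos derivar nuestra ecuación de la aceleración a(t) = 6·exp(t) 1 vez. Tomando d/dt de a(t), encontramos j(t) = 6·exp(t). De la ecuación de la sacudida j(t) = 6·exp(t), sustituimos t = log(3) para obtener j = 18.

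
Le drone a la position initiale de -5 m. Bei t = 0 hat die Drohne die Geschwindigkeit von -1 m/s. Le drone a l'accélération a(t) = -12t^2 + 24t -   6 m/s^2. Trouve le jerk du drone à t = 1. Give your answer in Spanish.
Debemos derivar nuestra ecuación de la aceleración a(t) = -12·t^2 + 24·t - 6 1 vez. Tomando d/dt de a(t), encontramos j(t) = 24 - 24·t. Tenemos la sacudida j(t) = 24 - 24·t. Sustituyendo t = 1: j(1) = 0.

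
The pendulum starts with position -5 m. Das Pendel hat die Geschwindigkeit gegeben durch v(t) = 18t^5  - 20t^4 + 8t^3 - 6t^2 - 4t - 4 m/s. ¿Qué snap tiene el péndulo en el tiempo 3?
Debemos derivar nuestra ecuación de la velocidad v(t) = 18·t^5 - 20·t^4 + 8·t^3 - 6·t^2 - 4·t - 4 3 veces. La derivada de la velocidad da la aceleración: a(t) = 90·t^4 - 80·t^3 + 24·t^2 - 12·t - 4. Derivando la aceleración, obtenemos la sacudida: j(t) = 360·t^3 - 240·t^2 + 48·t - 12. Derivando la sacudida, obtenemos el snap: s(t) = 1080·t^2 - 480·t + 48. De la ecuación del snap s(t) = 1080·t^2 - 480·t + 48, sustituimos t = 3 para obtener s = 8328.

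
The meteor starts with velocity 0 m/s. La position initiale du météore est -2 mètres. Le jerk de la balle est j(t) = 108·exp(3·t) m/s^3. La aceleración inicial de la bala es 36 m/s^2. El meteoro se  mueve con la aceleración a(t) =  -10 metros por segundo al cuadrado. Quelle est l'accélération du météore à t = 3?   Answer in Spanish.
Tenemos la aceleración a(t) = -10. Sustituyendo t = 3: a(3) = -10.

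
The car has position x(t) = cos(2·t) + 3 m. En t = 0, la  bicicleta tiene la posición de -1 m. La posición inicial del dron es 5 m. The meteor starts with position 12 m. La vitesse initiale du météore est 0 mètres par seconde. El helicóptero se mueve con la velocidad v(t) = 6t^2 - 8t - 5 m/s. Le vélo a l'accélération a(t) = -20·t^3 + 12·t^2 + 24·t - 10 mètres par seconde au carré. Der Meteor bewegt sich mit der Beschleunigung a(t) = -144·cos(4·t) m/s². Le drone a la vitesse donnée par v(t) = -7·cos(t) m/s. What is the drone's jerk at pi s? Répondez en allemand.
Wir müssen unsere Gleichung für die Geschwindigkeit v(t) = -7·cos(t) 2-mal ableiten. Die Ableitung von der Geschwindigkeit ergibt die Beschleunigung: a(t) = 7·sin(t). Mit d/dt von a(t) finden wir j(t) = 7·cos(t). Mit j(t) = 7·cos(t) und Einsetzen von t = pi, finden wir j = -7.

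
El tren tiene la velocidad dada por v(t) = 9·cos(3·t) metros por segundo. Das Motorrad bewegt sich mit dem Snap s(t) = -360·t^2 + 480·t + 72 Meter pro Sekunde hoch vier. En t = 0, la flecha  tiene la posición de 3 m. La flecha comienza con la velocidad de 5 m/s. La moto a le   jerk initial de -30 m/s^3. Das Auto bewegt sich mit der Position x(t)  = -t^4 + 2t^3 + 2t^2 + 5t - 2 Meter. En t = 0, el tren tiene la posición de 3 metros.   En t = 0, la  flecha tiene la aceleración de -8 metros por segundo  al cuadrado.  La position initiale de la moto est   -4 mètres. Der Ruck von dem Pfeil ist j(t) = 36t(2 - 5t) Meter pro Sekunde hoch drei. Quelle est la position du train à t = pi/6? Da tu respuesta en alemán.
Wir müssen unsere Gleichung für die Geschwindigkeit v(t) = 9·cos(3·t) 1-mal integrieren. Das Integral von der Geschwindigkeit ist die Position. Mit x(0) = 3 erhalten wir x(t) = 3·sin(3·t) + 3. Wir haben die Position x(t) = 3·sin(3·t) + 3. Durch Einsetzen von t = pi/6: x(pi/6) = 6.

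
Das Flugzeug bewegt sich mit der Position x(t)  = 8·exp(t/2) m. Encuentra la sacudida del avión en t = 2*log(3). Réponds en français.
En partant de la position x(t) = 8·exp(t/2), nous prenons 3 dérivées. En dérivant la position, nous obtenons la vitesse: v(t) = 4·exp(t/2). La dérivée de la vitesse donne l'accélération: a(t) = 2·exp(t/2). La dérivée de l'accélération donne le jerk: j(t) = exp(t/2). De l'équation du jerk j(t) = exp(t/2), nous substituons t = 2*log(3) pour obtenir j = 3.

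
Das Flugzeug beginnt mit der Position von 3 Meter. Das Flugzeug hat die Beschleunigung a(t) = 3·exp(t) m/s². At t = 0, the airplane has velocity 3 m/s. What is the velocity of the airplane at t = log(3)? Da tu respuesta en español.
Necesitamos integrar nuestra ecuación de la aceleración a(t) = 3·exp(t) 1 vez. La antiderivada de la aceleración, con v(0) = 3, da la velocidad: v(t) = 3·exp(t). Tenemos la velocidad v(t) = 3·exp(t). Sustituyendo t = log(3): v(log(3)) = 9.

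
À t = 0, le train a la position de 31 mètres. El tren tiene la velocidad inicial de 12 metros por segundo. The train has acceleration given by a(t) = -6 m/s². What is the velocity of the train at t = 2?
To find the answer, we compute 1 integral of a(t) = -6. The integral of acceleration, with v(0) = 12, gives velocity: v(t) = 12 - 6·t. Using v(t) = 12 - 6·t and substituting t = 2, we find v = 0.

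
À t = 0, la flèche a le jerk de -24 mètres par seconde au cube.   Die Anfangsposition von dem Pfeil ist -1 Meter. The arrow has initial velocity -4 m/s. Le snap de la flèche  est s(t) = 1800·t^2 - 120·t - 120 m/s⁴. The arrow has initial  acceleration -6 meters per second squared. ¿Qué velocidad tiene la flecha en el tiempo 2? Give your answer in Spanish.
Necesitamos integrar nuestra ecuación del snap s(t) = 1800·t^2 - 120·t - 120 3 veces. La antiderivada del snap es la sacudida. Usando j(0) = -24, obtenemos j(t) = 600·t^3 - 60·t^2 - 120·t - 24. La antiderivada de la sacudida es la aceleración. Usando a(0) = -6, obtenemos a(t) = 150·t^4 - 20·t^3 - 60·t^2 - 24·t - 6. Tomando ∫a(t)dt y aplicando v(0) = -4, encontramos v(t) = 30·t^5 - 5·t^4 - 20·t^3 - 12·t^2 - 6·t - 4. Usando v(t) = 30·t^5 - 5·t^4 - 20·t^3 - 12·t^2 - 6·t - 4 y sustituyendo t = 2, encontramos v = 656.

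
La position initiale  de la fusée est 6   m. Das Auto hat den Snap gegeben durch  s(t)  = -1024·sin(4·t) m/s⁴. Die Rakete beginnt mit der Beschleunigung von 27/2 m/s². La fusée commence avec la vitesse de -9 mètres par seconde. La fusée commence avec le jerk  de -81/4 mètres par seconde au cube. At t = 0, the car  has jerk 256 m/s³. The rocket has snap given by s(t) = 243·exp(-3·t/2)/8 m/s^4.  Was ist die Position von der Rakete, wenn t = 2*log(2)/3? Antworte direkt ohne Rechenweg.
Die Antwort ist 3.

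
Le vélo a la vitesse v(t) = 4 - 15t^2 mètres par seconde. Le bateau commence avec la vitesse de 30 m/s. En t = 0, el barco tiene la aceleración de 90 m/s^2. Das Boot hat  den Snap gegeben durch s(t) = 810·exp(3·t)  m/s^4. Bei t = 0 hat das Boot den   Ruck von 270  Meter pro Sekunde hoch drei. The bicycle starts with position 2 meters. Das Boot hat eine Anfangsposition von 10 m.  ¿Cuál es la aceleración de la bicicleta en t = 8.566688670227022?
Partiendo de la velocidad v(t) = 4 - 15·t^2, tomamos 1 derivada. Tomando d/dt de v(t), encontramos a(t) = -30·t. De la ecuación de la aceleración a(t) = -30·t, sustituimos t = 8.566688670227022 para obtener a = -257.000660106811.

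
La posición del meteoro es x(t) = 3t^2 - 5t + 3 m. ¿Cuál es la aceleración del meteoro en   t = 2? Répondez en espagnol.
Partiendo de la posición x(t) = 3·t^2 - 5·t + 3, tomamos 2 derivadas. Tomando d/dt de x(t), encontramos v(t) = 6·t - 5. La derivada de la velocidad da la aceleración: a(t) = 6. Tenemos la aceleración a(t) = 6. Sustituyendo t = 2: a(2) = 6.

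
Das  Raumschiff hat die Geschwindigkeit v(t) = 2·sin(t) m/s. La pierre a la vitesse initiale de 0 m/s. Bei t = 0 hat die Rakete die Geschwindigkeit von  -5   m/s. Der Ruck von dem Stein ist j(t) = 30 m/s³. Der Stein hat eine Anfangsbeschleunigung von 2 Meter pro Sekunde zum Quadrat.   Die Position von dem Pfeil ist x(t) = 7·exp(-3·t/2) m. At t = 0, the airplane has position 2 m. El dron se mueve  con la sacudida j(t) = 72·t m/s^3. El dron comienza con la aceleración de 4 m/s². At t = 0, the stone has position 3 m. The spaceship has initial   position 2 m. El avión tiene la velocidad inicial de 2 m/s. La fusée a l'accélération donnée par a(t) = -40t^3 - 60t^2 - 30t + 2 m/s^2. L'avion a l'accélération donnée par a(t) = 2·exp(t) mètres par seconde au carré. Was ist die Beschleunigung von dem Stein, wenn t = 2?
Wir müssen die Stammfunktion unserer Gleichung für den Ruck j(t) = 30 1-mal finden. Das Integral von dem Ruck ist die Beschleunigung. Mit a(0) = 2 erhalten wir a(t) = 30·t + 2. Wir haben die Beschleunigung a(t) = 30·t + 2. Durch Einsetzen von t = 2: a(2) = 62.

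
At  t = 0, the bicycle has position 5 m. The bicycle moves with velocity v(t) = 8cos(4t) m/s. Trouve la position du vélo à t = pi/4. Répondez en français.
Nous devons trouver l'intégrale de notre équation de la vitesse v(t) = 8·cos(4·t) 1 fois. En prenant ∫v(t)dt et en appliquant x(0) = 5, nous trouvons x(t) = 2·sin(4·t) + 5. En utilisant x(t) = 2·sin(4·t) + 5 et en substituant t = pi/4, nous trouvons x = 5.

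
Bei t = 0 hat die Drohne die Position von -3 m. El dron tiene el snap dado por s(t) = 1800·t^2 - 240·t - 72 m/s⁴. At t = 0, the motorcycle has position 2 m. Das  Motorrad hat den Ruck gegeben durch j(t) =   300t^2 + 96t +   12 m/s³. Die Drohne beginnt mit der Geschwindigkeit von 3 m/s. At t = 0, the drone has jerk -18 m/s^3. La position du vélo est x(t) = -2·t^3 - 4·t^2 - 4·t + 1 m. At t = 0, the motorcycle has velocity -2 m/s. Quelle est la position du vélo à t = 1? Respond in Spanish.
Usando x(t) = -2·t^3 - 4·t^2 - 4·t + 1 y sustituyendo t = 1, encontramos x = -9.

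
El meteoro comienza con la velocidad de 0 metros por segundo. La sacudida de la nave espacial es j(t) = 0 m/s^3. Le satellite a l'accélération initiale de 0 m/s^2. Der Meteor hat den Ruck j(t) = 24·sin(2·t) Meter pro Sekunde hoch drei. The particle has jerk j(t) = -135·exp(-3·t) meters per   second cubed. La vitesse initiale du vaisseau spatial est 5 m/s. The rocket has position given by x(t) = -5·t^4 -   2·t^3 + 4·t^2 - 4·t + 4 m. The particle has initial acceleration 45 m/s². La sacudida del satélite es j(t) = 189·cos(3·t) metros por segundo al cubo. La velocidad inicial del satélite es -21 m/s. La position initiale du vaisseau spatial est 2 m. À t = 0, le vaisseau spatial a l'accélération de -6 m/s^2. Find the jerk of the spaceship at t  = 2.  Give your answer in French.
Nous avons le jerk j(t) = 0. En substituant t = 2: j(2) = 0.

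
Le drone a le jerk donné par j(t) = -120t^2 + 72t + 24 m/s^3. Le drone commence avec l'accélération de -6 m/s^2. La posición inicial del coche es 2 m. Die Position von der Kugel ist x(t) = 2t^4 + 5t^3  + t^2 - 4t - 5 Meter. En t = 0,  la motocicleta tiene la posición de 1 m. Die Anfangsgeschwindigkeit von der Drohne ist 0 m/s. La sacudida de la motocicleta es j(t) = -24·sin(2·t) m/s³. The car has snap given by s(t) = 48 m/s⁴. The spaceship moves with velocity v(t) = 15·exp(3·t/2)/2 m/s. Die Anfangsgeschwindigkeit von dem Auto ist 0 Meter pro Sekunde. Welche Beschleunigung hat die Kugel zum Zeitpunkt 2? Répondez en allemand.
Wir müssen unsere Gleichung für die Position x(t) = 2·t^4 + 5·t^3 + t^2 - 4·t - 5 2-mal ableiten. Die Ableitung von der Position ergibt die Geschwindigkeit: v(t) = 8·t^3 + 15·t^2 + 2·t - 4. Mit d/dt von v(t) finden wir a(t) = 24·t^2 + 30·t + 2. Aus der Gleichung für die Beschleunigung a(t) = 24·t^2 + 30·t + 2, setzen wir t = 2 ein und erhalten a = 158.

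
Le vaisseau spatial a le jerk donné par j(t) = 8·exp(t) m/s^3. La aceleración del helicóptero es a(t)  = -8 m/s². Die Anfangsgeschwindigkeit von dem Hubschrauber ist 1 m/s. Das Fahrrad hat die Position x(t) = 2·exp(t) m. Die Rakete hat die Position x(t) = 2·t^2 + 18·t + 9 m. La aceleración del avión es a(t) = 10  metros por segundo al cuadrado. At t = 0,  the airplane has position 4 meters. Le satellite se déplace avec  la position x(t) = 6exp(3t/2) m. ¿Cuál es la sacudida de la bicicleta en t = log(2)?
Para resolver esto, necesitamos tomar 3 derivadas de nuestra ecuación de la posición x(t) = 2·exp(t). Tomando d/dt de x(t), encontramos v(t) = 2·exp(t). Derivando la velocidad, obtenemos la aceleración: a(t) = 2·exp(t). Tomando d/dt de a(t), encontramos j(t) = 2·exp(t). De la ecuación de la sacudida j(t) = 2·exp(t), sustituimos t = log(2) para obtener j = 4.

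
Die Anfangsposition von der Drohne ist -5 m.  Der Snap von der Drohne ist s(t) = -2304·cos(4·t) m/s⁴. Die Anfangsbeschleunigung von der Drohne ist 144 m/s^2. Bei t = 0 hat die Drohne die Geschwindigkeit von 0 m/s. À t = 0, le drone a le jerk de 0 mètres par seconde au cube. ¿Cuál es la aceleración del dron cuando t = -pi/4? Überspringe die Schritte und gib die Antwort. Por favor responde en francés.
À t = -pi/4, a = -144.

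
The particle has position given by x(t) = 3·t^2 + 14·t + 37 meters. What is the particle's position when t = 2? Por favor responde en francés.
En utilisant x(t) = 3·t^2 + 14·t + 37 et en substituant t = 2, nous trouvons x = 77.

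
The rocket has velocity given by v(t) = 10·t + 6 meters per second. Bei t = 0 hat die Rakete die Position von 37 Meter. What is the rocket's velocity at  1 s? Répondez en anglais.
We have velocity v(t) = 10·t + 6. Substituting t = 1: v(1) = 16.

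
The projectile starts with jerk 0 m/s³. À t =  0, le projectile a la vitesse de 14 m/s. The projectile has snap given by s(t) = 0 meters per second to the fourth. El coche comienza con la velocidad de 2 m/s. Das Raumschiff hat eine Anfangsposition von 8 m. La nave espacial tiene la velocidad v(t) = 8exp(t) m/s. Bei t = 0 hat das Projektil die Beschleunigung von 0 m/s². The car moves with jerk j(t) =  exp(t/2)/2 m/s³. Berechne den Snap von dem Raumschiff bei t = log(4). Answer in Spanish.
Para resolver esto, necesitamos tomar 3 derivadas de nuestra ecuación de la velocidad v(t) = 8·exp(t). Tomando d/dt de v(t), encontramos a(t) = 8·exp(t). Derivando la aceleración, obtenemos la sacudida: j(t) = 8·exp(t). Tomando d/dt de j(t), encontramos s(t) = 8·exp(t). De la ecuación del snap s(t) = 8·exp(t), sustituimos t = log(4) para obtener s = 32.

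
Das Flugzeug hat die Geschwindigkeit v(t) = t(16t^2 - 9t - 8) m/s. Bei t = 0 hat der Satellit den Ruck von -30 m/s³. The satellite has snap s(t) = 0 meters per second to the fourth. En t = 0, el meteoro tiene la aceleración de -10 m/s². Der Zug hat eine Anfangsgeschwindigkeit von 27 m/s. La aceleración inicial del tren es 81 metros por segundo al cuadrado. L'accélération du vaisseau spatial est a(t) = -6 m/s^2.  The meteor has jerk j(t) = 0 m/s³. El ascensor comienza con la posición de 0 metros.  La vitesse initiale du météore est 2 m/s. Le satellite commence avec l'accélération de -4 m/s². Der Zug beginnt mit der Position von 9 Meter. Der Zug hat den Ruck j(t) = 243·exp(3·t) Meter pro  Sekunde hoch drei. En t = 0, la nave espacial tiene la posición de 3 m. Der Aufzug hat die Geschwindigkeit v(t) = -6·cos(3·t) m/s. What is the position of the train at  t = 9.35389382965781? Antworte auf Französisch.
Nous devons intégrer notre équation du jerk j(t) = 243·exp(3·t) 3 fois. En prenant ∫j(t)dt et en appliquant a(0) = 81, nous trouvons a(t) = 81·exp(3·t). En prenant ∫a(t)dt et en appliquant v(0) = 27, nous trouvons v(t) = 27·exp(3·t). L'intégrale de la vitesse est la position. En utilisant x(0) = 9, nous obtenons x(t) = 9·exp(3·t). En utilisant x(t) = 9·exp(3·t) et en substituant t = 9.35389382965781, nous trouvons x = 13844457200222.6.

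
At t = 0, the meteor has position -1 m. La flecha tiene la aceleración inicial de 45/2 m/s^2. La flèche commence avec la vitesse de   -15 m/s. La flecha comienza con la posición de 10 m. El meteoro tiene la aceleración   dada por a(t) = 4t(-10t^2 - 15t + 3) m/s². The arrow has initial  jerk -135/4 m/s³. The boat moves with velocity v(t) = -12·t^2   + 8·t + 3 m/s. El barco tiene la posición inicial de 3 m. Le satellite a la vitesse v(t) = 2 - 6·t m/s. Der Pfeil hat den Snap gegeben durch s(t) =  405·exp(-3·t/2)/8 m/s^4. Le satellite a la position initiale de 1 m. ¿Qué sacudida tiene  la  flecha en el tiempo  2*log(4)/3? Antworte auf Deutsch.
Wir müssen das Integral unserer Gleichung für den Snap s(t) = 405·exp(-3·t/2)/8 1-mal finden. Durch Integration von dem Snap und Verwendung der Anfangsbedingung j(0) = -135/4, erhalten wir j(t) = -135·exp(-3·t/2)/4. Wir haben den Ruck j(t) = -135·exp(-3·t/2)/4. Durch Einsetzen von t = 2*log(4)/3: j(2*log(4)/3) = -135/16.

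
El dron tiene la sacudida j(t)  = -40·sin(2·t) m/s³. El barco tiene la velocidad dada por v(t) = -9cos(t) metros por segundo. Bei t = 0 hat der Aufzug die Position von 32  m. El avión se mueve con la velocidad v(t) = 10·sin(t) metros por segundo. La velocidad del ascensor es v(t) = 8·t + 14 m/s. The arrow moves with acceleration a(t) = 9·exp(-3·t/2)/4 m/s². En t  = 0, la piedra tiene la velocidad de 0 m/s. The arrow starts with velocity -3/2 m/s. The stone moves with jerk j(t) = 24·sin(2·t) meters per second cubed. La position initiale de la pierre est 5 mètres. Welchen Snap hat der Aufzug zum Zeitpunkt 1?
Wir müssen unsere Gleichung für die Geschwindigkeit v(t) = 8·t + 14 3-mal ableiten. Durch Ableiten von der Geschwindigkeit erhalten wir die Beschleunigung: a(t) = 8. Die Ableitung von der Beschleunigung ergibt den Ruck: j(t) = 0. Die Ableitung von dem Ruck ergibt den Snap: s(t) = 0. Wir haben den Snap s(t) = 0. Durch Einsetzen von t = 1: s(1) = 0.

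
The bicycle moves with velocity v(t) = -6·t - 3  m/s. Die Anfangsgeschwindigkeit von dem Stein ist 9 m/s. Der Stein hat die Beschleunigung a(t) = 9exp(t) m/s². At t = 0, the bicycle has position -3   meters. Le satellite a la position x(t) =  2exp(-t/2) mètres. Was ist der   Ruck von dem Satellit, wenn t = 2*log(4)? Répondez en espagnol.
Para resolver esto, necesitamos tomar 3 derivadas de nuestra ecuación de la posición x(t) = 2·exp(-t/2). Tomando d/dt de x(t), encontramos v(t) = -exp(-t/2). La derivada de la velocidad da la aceleración: a(t) = exp(-t/2)/2. La derivada de la aceleración da la sacudida: j(t) = -exp(-t/2)/4. Usando j(t) = -exp(-t/2)/4 y sustituyendo t = 2*log(4), encontramos j = -1/16.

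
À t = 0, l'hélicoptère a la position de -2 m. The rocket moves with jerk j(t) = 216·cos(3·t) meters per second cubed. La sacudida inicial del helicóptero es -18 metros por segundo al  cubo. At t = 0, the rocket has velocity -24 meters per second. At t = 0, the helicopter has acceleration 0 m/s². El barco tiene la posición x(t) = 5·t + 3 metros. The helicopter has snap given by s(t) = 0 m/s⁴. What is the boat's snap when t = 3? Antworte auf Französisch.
Pour résoudre ceci, nous devons prendre 4 dérivées de notre équation de la position x(t) = 5·t + 3. En dérivant la position, nous obtenons la vitesse: v(t) = 5. En dérivant la vitesse, nous obtenons l'accélération: a(t) = 0. En dérivant l'accélération, nous obtenons le jerk: j(t) = 0. En prenant d/dt de j(t), nous trouvons s(t) = 0. En utilisant s(t) = 0 et en substituant t = 3, nous trouvons s = 0.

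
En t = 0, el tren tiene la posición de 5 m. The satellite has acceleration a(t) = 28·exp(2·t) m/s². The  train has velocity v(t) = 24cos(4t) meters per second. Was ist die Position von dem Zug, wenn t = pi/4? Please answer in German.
Wir müssen die Stammfunktion unserer Gleichung für die Geschwindigkeit v(t) = 24·cos(4·t) 1-mal finden. Die Stammfunktion von der Geschwindigkeit, mit x(0) = 5, ergibt die Position: x(t) = 6·sin(4·t) + 5. Wir haben die Position x(t) = 6·sin(4·t) + 5. Durch Einsetzen von t = pi/4: x(pi/4) = 5.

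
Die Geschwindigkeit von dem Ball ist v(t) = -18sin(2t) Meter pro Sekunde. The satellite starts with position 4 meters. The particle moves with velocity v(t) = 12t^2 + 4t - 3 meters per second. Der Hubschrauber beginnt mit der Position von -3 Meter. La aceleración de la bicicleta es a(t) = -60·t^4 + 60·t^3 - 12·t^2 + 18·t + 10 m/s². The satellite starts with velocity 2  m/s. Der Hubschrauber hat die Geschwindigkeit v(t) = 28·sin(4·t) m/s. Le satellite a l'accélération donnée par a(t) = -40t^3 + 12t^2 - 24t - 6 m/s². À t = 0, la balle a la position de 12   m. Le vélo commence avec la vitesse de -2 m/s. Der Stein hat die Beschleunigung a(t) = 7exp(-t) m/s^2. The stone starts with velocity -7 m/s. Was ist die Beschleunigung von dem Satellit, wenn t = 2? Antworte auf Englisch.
From the given acceleration equation a(t) = -40·t^3 + 12·t^2 - 24·t - 6, we substitute t = 2 to get a = -326.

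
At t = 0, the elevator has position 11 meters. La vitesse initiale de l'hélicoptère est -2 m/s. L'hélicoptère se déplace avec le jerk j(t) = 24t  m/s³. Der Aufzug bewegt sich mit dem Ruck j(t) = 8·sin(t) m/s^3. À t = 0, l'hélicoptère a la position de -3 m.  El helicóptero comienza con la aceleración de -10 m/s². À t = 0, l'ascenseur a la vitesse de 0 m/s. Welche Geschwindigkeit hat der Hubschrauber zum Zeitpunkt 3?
Wir müssen unsere Gleichung für den Ruck j(t) = 24·t 2-mal integrieren. Mit ∫j(t)dt und Anwendung von a(0) = -10, finden wir a(t) = 12·t^2 - 10. Mit ∫a(t)dt und Anwendung von v(0) = -2, finden wir v(t) = 4·t^3 - 10·t - 2. Wir haben die Geschwindigkeit v(t) = 4·t^3 - 10·t - 2. Durch Einsetzen von t = 3: v(3) = 76.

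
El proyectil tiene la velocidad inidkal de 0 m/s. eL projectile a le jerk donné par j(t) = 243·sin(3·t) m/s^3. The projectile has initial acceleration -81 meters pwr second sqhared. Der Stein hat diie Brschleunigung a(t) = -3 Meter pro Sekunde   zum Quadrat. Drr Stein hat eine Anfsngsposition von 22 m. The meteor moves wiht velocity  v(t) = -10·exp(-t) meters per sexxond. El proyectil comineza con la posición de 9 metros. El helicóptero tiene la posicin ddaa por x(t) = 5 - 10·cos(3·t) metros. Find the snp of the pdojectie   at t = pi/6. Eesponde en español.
Partiendo de la sacudida j(t) = 243·sin(3·t), tomamos 1 derivada. La derivada de la sacudida da el snap: s(t) = 729·cos(3·t). De la ecuación del snap s(t) = 729·cos(3·t), sustituimos t = pi/6 para obtener s = 0.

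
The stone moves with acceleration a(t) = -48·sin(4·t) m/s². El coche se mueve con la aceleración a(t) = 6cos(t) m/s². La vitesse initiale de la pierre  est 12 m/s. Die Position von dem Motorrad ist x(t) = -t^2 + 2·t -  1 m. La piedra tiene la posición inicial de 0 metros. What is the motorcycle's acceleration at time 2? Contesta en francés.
En partant de la position x(t) = -t^2 + 2·t - 1, nous prenons 2 dérivées. En dérivant la position, nous obtenons la vitesse: v(t) = 2 - 2·t. En prenant d/dt de v(t), nous trouvons a(t) = -2. En utilisant a(t) = -2 et en substituant t = 2, nous trouvons a = -2.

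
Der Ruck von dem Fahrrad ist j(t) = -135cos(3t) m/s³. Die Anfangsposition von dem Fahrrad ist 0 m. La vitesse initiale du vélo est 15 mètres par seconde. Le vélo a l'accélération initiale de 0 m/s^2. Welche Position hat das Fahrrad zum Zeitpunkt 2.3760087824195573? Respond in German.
Ausgehend von dem Ruck j(t) = -135·cos(3·t), nehmen wir 3 Integrale. Durch Integration von dem Ruck und Verwendung der Anfangsbedingung a(0) = 0, erhalten wir a(t) = -45·sin(3·t). Das Integral von der Beschleunigung ist die Geschwindigkeit. Mit v(0) = 15 erhalten wir v(t) = 15·cos(3·t). Mit ∫v(t)dt und Anwendung von x(0) = 0, finden wir x(t) = 5·sin(3·t). Wir haben die Position x(t) = 5·sin(3·t). Durch Einsetzen von t = 2.3760087824195573: x(2.3760087824195573) = 3.73932798026654.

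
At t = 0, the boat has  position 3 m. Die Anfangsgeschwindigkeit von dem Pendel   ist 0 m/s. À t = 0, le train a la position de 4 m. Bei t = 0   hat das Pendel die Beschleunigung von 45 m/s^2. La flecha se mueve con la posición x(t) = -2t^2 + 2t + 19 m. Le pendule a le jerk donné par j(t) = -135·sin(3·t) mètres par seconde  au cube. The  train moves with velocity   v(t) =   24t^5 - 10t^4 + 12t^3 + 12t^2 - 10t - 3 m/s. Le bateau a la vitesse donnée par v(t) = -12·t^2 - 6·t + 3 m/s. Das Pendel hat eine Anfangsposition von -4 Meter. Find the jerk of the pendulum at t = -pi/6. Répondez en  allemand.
Aus der Gleichung für den Ruck j(t) = -135·sin(3·t), setzen wir t = -pi/6 ein und erhalten j = 135.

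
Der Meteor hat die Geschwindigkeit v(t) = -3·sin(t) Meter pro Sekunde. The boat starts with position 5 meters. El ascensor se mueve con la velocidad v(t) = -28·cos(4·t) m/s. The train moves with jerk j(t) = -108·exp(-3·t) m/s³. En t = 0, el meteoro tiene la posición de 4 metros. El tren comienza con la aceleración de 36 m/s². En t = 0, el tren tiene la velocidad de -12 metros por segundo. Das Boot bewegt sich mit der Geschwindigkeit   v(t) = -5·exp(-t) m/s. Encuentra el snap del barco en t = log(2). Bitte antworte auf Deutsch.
Ausgehend von der Geschwindigkeit v(t) = -5·exp(-t), nehmen wir 3 Ableitungen. Durch Ableiten von der Geschwindigkeit erhalten wir die Beschleunigung: a(t) = 5·exp(-t). Durch Ableiten von der Beschleunigung erhalten wir den Ruck: j(t) = -5·exp(-t). Die Ableitung von dem Ruck ergibt den Snap: s(t) = 5·exp(-t). Mit s(t) = 5·exp(-t) und Einsetzen von t = log(2), finden wir s = 5/2.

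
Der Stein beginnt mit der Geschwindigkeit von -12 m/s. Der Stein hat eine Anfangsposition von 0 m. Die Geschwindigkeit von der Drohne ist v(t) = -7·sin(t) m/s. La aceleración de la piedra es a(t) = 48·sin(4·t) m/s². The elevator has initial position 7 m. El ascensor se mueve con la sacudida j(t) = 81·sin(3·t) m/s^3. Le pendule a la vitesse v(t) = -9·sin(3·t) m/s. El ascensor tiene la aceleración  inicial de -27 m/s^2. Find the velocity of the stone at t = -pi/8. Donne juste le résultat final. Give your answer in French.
v(-pi/8) = 0.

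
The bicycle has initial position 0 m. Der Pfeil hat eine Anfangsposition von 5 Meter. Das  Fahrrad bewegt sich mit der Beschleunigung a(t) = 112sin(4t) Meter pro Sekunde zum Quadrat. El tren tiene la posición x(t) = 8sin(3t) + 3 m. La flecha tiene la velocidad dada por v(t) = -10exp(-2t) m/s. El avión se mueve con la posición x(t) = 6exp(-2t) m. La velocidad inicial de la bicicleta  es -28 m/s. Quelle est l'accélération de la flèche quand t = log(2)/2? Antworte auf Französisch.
Pour résoudre ceci, nous devons prendre 1 dérivée de notre équation de la vitesse v(t) = -10·exp(-2·t). La dérivée de la vitesse donne l'accélération: a(t) = 20·exp(-2·t). Nous avons l'accélération a(t) = 20·exp(-2·t). En substituant t = log(2)/2: a(log(2)/2) = 10.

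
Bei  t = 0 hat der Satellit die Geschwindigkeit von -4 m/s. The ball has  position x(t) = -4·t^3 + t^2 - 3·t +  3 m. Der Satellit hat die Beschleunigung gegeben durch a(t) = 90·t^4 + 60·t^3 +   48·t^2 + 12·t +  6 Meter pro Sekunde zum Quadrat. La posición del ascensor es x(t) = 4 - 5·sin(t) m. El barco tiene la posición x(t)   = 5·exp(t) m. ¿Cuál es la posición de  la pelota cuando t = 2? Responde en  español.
Usando x(t) = -4·t^3 + t^2 - 3·t + 3 y sustituyendo t = 2, encontramos x = -31.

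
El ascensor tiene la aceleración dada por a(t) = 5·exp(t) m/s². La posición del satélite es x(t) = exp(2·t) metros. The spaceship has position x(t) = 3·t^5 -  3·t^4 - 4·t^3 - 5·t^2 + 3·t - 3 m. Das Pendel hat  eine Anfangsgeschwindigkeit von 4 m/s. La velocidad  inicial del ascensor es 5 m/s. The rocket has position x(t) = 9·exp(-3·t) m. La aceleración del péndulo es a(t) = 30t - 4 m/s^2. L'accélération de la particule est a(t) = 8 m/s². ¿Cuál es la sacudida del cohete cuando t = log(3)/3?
Para resolver esto, necesitamos tomar 3 derivadas de nuestra ecuación de la posición x(t) = 9·exp(-3·t). Derivando la posición, obtenemos la velocidad: v(t) = -27·exp(-3·t). Tomando d/dt de v(t), encontramos a(t) = 81·exp(-3·t). Derivando la aceleración, obtenemos la sacudida: j(t) = -243·exp(-3·t). De la ecuación de la sacudida j(t) = -243·exp(-3·t), sustituimos t = log(3)/3 para obtener j = -81.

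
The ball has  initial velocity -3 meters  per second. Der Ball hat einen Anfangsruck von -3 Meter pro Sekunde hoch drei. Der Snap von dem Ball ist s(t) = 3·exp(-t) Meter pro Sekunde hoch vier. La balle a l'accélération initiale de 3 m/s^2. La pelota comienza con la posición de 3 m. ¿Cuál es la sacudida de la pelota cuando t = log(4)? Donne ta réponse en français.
Pour résoudre ceci, nous devons prendre 1 intégrale de notre équation du snap s(t) = 3·exp(-t). En intégrant le snap et en utilisant la condition initiale j(0) = -3, nous obtenons j(t) = -3·exp(-t). De l'équation du jerk j(t) = -3·exp(-t), nous substituons t = log(4) pour obtenir j = -3/4.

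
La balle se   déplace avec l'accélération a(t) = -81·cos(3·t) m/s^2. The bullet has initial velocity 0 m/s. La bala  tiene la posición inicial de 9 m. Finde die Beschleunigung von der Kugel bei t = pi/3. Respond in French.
De l'équation de l'accélération a(t) = -81·cos(3·t), nous substituons t = pi/3 pour obtenir a = 81.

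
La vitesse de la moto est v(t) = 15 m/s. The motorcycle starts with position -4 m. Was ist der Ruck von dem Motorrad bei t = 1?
Wir müssen unsere Gleichung für die Geschwindigkeit v(t) = 15 2-mal ableiten. Die Ableitung von der Geschwindigkeit ergibt die Beschleunigung: a(t) = 0. Mit d/dt von a(t) finden wir j(t) = 0. Mit j(t) = 0 und Einsetzen von t = 1, finden wir j = 0.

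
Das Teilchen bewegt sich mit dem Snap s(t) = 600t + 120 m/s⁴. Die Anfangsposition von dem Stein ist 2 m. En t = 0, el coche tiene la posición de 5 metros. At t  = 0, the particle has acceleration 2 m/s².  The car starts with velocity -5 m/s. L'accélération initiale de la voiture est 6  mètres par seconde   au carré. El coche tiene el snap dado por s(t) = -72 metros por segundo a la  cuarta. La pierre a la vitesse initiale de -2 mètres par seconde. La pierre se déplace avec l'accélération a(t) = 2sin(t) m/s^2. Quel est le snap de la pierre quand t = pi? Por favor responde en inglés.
We must differentiate our acceleration equation a(t) = 2·sin(t) 2 times. Taking d/dt of a(t), we find j(t) = 2·cos(t). Differentiating jerk, we get snap: s(t) = -2·sin(t). Using s(t) = -2·sin(t) and substituting t = pi, we find s = 0.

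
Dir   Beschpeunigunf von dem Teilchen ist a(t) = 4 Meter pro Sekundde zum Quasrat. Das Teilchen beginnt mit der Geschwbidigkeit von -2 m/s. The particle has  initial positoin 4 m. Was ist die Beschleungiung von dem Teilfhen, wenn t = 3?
Wir haben die Beschleunigung a(t) = 4. Durch Einsetzen von t = 3: a(3) = 4.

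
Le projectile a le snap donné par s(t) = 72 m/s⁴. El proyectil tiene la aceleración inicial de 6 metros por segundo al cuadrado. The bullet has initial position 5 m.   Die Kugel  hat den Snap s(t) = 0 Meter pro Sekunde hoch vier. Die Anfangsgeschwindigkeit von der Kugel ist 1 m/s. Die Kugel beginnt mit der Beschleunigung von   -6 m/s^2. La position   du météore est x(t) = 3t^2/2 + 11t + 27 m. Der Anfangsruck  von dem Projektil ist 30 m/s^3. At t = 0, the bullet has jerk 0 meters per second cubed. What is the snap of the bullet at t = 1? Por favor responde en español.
Tenemos el snap s(t) = 0. Sustituyendo t = 1: s(1) = 0.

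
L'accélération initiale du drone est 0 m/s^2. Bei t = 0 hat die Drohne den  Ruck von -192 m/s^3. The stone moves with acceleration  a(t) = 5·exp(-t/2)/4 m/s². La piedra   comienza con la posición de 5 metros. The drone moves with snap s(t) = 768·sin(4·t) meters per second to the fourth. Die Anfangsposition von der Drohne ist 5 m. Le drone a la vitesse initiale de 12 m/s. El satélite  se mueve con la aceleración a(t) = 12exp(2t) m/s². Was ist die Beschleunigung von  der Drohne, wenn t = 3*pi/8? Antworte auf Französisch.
Nous devons intégrer notre équation du snap s(t) = 768·sin(4·t) 2 fois. L'intégrale du snap est le jerk. En utilisant j(0) = -192, nous obtenons j(t) = -192·cos(4·t). En prenant ∫j(t)dt et en appliquant a(0) = 0, nous trouvons a(t) = -48·sin(4·t). Nous avons l'accélération a(t) = -48·sin(4·t). En substituant t = 3*pi/8: a(3*pi/8) = 48.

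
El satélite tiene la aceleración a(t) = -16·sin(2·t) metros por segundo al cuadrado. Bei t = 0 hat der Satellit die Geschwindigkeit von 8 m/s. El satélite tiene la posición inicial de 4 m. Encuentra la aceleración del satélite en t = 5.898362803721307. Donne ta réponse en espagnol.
Usando a(t) = -16·sin(2·t) y sustituyendo t = 5.898362803721307, encontramos a = 11.1340854631513.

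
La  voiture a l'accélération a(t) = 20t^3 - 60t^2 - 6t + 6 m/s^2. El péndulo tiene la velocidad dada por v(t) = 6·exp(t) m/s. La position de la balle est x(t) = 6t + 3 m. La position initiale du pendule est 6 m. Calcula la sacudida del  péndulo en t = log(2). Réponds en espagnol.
Partiendo de la velocidad v(t) = 6·exp(t), tomamos 2 derivadas. Tomando d/dt de v(t), encontramos a(t) = 6·exp(t). Derivando la aceleración, obtenemos la sacudida: j(t) = 6·exp(t). Usando j(t) = 6·exp(t) y sustituyendo t = log(2), encontramos j = 12.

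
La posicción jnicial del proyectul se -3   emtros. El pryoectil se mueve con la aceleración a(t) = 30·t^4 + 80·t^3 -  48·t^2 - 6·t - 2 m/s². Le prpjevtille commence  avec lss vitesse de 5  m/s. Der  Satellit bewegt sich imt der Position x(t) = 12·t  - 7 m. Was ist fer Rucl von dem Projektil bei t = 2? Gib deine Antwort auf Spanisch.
Debemos derivar nuestra ecuación de la aceleración a(t) = 30·t^4 + 80·t^3 - 48·t^2 - 6·t - 2 1 vez. La derivada de la aceleración da la sacudida: j(t) = 120·t^3 + 240·t^2 - 96·t - 6. De la ecuación de la sacudida j(t) = 120·t^3 + 240·t^2 - 96·t - 6, sustituimos t = 2 para obtener j = 1722.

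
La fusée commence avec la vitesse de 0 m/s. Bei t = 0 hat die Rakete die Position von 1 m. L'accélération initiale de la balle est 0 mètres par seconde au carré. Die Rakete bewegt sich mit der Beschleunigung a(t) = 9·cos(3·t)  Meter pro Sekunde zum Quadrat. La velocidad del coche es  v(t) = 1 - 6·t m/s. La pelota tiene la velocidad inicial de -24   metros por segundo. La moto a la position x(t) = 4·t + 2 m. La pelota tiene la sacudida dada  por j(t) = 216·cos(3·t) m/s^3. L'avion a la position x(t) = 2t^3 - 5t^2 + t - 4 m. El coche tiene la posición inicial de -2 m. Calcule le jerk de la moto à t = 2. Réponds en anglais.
To solve this, we need to take 3 derivatives of our position equation x(t) = 4·t + 2. Differentiating position, we get velocity: v(t) = 4. Taking d/dt of v(t), we find a(t) = 0. The derivative of acceleration gives jerk: j(t) = 0. Using j(t) = 0 and substituting t = 2, we find j = 0.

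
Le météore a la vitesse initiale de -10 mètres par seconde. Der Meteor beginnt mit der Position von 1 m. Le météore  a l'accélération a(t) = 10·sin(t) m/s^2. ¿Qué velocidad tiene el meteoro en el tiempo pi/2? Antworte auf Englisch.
To find the answer, we compute 1 antiderivative of a(t) = 10·sin(t). The integral of acceleration, with v(0) = -10, gives velocity: v(t) = -10·cos(t). We have velocity v(t) = -10·cos(t). Substituting t = pi/2: v(pi/2) = 0.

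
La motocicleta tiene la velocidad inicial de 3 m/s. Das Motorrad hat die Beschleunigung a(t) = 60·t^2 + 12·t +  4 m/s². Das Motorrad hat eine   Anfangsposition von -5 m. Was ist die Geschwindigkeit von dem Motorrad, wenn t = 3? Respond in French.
Nous devons intégrer notre équation de l'accélération a(t) = 60·t^2 + 12·t + 4 1 fois. L'intégrale de l'accélération est la vitesse. En utilisant v(0) = 3, nous obtenons v(t) = 20·t^3 + 6·t^2 + 4·t + 3. De l'équation de la vitesse v(t) = 20·t^3 + 6·t^2 + 4·t + 3, nous substituons t = 3 pour obtenir v = 609.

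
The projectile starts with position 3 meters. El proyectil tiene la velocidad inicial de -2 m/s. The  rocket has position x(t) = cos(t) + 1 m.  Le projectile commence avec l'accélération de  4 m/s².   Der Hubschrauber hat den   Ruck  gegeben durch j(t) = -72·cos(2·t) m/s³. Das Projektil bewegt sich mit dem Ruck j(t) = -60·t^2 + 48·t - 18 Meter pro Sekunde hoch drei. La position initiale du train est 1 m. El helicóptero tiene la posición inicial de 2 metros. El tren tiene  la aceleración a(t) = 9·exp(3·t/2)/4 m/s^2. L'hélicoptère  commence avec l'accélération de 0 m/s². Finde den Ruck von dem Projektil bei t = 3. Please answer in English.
We have jerk j(t) = -60·t^2 + 48·t - 18. Substituting t = 3: j(3) = -414.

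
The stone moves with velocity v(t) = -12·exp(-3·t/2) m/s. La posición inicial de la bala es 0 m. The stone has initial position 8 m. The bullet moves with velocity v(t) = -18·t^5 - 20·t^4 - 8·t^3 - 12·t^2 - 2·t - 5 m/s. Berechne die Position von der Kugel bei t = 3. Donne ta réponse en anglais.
We must find the antiderivative of our velocity equation v(t) = -18·t^5 - 20·t^4 - 8·t^3 - 12·t^2 - 2·t - 5 1 time. The antiderivative of velocity, with x(0) = 0, gives position: x(t) = -3·t^6 - 4·t^5 - 2·t^4 - 4·t^3 - t^2 - 5·t. Using x(t) = -3·t^6 - 4·t^5 - 2·t^4 - 4·t^3 - t^2 - 5·t and substituting t = 3, we find x = -3453.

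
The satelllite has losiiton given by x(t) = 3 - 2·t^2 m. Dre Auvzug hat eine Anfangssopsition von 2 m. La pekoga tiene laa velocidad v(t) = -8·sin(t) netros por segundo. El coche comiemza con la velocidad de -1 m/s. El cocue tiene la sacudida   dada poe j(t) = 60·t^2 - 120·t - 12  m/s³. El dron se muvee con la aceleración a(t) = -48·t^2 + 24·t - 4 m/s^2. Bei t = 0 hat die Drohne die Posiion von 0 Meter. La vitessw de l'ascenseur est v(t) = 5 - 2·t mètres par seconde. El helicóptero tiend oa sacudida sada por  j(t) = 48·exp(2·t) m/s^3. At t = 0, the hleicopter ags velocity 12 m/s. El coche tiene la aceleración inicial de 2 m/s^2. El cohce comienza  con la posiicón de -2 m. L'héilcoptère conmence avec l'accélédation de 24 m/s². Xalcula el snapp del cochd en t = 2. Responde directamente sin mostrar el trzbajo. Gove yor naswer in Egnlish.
The snap at t = 2 is s = 120.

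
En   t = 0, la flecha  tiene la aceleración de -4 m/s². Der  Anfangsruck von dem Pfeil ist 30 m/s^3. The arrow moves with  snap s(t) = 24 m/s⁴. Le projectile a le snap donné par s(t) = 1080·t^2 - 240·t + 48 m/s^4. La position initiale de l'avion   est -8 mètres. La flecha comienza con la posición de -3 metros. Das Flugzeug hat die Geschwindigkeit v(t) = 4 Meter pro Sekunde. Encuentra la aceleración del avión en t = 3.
Partiendo de la velocidad v(t) = 4, tomamos 1 derivada. Derivando la velocidad, obtenemos la aceleración: a(t) = 0. De la ecuación de la aceleración a(t) = 0, sustituimos t = 3 para obtener a = 0.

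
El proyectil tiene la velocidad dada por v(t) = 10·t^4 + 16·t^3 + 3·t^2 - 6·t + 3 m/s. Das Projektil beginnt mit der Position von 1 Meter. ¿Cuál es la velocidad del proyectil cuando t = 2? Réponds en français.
Nous avons la vitesse v(t) = 10·t^4 + 16·t^3 + 3·t^2 - 6·t + 3. En substituant t = 2: v(2) = 291.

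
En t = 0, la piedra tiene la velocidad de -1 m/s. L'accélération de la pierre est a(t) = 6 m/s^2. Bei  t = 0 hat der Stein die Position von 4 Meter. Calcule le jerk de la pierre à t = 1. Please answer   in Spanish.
Partiendo de la aceleración a(t) = 6, tomamos 1 derivada. Derivando la aceleración, obtenemos la sacudida: j(t) = 0. De la ecuación de la sacudida j(t) = 0, sustituimos t = 1 para obtener j = 0.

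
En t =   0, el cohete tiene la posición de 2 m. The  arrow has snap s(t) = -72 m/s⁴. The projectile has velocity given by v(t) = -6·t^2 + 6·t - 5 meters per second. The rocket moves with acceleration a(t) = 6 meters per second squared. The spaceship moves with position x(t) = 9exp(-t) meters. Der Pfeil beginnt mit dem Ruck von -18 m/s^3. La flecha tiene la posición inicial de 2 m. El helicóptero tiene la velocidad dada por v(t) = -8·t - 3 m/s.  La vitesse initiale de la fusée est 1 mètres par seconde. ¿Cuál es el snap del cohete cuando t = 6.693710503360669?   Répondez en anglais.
We must differentiate our acceleration equation a(t) = 6 2 times. The derivative of acceleration gives jerk: j(t) = 0. The derivative of jerk gives snap: s(t) = 0. From the given snap equation s(t) = 0, we substitute t = 6.693710503360669 to get s = 0.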